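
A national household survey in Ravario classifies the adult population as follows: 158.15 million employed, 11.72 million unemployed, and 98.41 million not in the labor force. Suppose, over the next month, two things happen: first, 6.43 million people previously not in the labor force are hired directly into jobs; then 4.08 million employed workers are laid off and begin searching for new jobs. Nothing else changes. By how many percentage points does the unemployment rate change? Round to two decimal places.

The unemployment rate changes by +2.06 percentage points.

Initially, labor force = 158.15 + 11.72 = 169.87 million, so u = 11.72/169.87 = 6.90%.
After the first change, employed and labor force both rise by 6.43; unemployed unchanged → E = 164.58, U = 11.72, labor force = 176.30 million.
After the second change, employed falls and unemployed rises by 4.08; labor force unchanged → E = 160.50, U = 15.80, labor force = 176.30 million.
New unemployment rate = 15.80 / 176.30 = 8.96%.
Change = 8.96% − 6.90% = +2.06 percentage points.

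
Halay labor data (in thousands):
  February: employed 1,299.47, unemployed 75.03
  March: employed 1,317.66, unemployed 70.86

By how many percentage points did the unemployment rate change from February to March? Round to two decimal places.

The unemployment rate changed by −0.36 percentage points.

February: labor force = 1,299.47 + 75.03 = 1,374.50; u = 75.03/1,374.50 = 5.46%.
March: labor force = 1,317.66 + 70.86 = 1,388.52; u = 70.86/1,388.52 = 5.10%.
Change = 5.10% − 5.46% = −0.36 pp.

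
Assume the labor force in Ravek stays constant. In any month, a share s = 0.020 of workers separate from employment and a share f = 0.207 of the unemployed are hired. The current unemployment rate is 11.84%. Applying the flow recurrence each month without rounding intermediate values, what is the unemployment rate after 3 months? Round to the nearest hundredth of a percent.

With a fixed labor force, u_{t+1} = u_t + s·(1−u_t) − f·u_t = u_t·(1−s−f) + s.
Here 1−s−f = 0.773 and s = 0.020.
u_1 = 0.118400 × 0.773 + 0.020 = 0.111523.
u_2 = 0.111523 × 0.773 + 0.020 = 0.106207.
u_3 = 0.106207 × 0.773 + 0.020 = 0.102098.

Unemployment rate after three months ≈ 10.21%.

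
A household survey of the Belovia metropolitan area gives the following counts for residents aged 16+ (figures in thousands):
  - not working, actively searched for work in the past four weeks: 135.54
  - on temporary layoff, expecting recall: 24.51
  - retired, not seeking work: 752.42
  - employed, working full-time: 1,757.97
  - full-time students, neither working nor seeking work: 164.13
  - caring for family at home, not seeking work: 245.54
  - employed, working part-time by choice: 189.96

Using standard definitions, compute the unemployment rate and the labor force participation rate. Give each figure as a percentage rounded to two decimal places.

Unemployment rate ≈ 7.59%; labor force participation rate ≈ 64.46%.

Employed = 1,757.97 + 189.96 = 1,947.93 thousand.
Unemployed = 135.54 + 24.51 = 160.05 thousand (jobless and actively searching, or on temporary layoff).
Labor force = 1,947.93 + 160.05 = 2,107.98 thousand.
Not in labor force = 752.42 + 164.13 + 245.54 = 1,162.09 thousand (those not working and not actively searching are outside the labor force).
Civilian working-age population = 2,107.98 + 1,162.09 = 3,270.07 thousand.
Unemployment rate = 160.05 / 2,107.98 = 7.59%.
Labor force participation rate = 2,107.98 / 3,270.07 = 64.46%.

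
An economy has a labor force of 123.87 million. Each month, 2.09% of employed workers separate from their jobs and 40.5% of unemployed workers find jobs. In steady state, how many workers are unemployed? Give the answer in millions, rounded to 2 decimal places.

About 6.08 million are unemployed in steady state.

Steady-state unemployment rate u* = s/(s+f) = 2.09/(2.09+40.5) = 0.049073.
Unemployed = u* × labor force = 0.049073 × 123.87 ≈ 6.08 million.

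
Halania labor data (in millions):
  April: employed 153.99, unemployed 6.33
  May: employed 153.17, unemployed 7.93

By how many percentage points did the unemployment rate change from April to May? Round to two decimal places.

April: labor force = 153.99 + 6.33 = 160.32; u = 6.33/160.32 = 3.95%.
May: labor force = 153.17 + 7.93 = 161.10; u = 7.93/161.10 = 4.92%.
Change = 4.92% − 3.95% = +0.97 pp.

The unemployment rate changed by +0.97 percentage points.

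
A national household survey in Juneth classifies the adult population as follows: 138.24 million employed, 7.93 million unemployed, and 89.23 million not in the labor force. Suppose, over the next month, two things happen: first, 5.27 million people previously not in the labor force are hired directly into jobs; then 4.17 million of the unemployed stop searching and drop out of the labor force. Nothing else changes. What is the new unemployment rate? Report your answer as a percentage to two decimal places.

Initially, labor force = 138.24 + 7.93 = 146.17 million, so u = 7.93/146.17 = 5.43%.
After the first change, employed and labor force both rise by 5.27; unemployed unchanged → E = 143.51, U = 7.93, labor force = 151.44 million.
After the second change, unemployed and labor force both fall by 4.17 → E = 143.51, U = 3.76, labor force = 147.27 million.
New unemployment rate = 3.76 / 147.27 = 2.55%.

New unemployment rate ≈ 2.55%.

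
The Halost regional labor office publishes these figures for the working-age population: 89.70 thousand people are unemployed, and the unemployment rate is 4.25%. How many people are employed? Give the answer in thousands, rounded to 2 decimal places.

Labor force = U / u = 89.70 / 0.0425 ≈ 2,110.59 thousand.
Employed = labor force − unemployed = 2,110.59 − 89.70 = 2,020.89 thousand.

About 2,020.89 thousand are employed.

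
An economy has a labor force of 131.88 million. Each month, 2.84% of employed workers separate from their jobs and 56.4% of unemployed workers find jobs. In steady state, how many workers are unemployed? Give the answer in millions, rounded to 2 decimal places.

About 6.32 million are unemployed in steady state.

Steady-state unemployment rate u* = s/(s+f) = 2.84/(2.84+56.4) = 0.047941.
Unemployed = u* × labor force = 0.047941 × 131.88 ≈ 6.32 million.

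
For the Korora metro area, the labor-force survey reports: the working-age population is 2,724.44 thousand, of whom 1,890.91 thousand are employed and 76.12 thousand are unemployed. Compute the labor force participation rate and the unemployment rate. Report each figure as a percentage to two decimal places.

Labor force participation rate ≈ 72.20%; unemployment rate ≈ 3.87%.

Labor force = employed + unemployed = 1,890.91 + 76.12 = 1,967.03 thousand.
Unemployment rate = 76.12 / 1,967.03 = 3.87%.
Labor force participation rate = 1,967.03 / 2,724.44 = 72.20%.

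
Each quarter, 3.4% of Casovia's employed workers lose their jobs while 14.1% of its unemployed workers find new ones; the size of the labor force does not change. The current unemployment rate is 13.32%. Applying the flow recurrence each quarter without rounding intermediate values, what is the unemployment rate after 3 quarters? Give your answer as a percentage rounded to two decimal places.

Unemployment rate after three quarters ≈ 16.00%.

With a fixed labor force, u_{t+1} = u_t + s·(1−u_t) − f·u_t = u_t·(1−s−f) + s.
Here 1−s−f = 0.825 and s = 0.034.
u_1 = 0.133200 × 0.825 + 0.034 = 0.143890.
u_2 = 0.143890 × 0.825 + 0.034 = 0.152709.
u_3 = 0.152709 × 0.825 + 0.034 = 0.159985.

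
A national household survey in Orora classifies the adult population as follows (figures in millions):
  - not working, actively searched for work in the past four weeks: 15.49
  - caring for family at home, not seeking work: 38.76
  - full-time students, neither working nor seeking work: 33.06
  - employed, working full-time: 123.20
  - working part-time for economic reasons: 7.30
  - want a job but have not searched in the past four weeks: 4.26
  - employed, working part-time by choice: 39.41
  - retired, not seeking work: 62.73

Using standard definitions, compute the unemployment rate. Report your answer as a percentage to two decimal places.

Unemployment rate ≈ 8.35%.

Employed = 123.20 + 7.30 + 39.41 = 169.91 million (anyone who worked, including part-time for economic reasons, counts as employed).
Unemployed = 15.49 million.
Labor force = 169.91 + 15.49 = 185.40 million.
Unemployment rate = 15.49 / 185.40 = 8.35%.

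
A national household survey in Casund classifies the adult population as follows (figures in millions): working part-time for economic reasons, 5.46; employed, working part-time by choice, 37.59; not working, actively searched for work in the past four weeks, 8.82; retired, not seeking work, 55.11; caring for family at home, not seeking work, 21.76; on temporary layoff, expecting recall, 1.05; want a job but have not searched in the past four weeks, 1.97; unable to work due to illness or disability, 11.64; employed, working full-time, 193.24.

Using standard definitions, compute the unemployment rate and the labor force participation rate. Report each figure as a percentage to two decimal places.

Unemployment rate ≈ 4.01%; labor force participation rate ≈ 73.12%.

Employed = 5.46 + 37.59 + 193.24 = 236.29 million (anyone who worked, including part-time for economic reasons, counts as employed).
Unemployed = 8.82 + 1.05 = 9.87 million (jobless and actively searching, or on temporary layoff).
Labor force = 236.29 + 9.87 = 246.16 million.
Not in labor force = 55.11 + 21.76 + 1.97 + 11.64 = 90.48 million (those not working and not actively searching are outside the labor force — including those who want a job but have given up searching).
Civilian working-age population = 246.16 + 90.48 = 336.64 million.
Unemployment rate = 9.87 / 246.16 = 4.01%.
Labor force participation rate = 246.16 / 336.64 = 73.12%.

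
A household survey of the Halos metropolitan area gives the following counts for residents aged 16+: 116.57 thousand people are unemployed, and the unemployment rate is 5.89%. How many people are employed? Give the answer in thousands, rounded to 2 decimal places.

Labor force = U / u = 116.57 / 0.0589 ≈ 1,979.12 thousand.
Employed = labor force − unemployed = 1,979.12 − 116.57 = 1,862.55 thousand.

About 1,862.55 thousand are employed.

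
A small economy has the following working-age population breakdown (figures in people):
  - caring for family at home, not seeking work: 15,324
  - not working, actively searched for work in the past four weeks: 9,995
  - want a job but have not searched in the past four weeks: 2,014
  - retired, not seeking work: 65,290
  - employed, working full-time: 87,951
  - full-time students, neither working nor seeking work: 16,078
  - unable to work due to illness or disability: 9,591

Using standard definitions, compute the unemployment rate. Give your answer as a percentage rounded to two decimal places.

Employed = 87,951.
Unemployed = 9,995.
Labor force = 87,951 + 9,995 = 97,946.
Unemployment rate = 9,995 / 97,946 = 10.20%.

Unemployment rate ≈ 10.20%.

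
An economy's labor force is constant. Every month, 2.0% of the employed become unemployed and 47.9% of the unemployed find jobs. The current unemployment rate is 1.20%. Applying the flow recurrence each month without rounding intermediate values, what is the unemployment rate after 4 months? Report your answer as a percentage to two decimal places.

Unemployment rate after four months ≈ 3.83%.

With a fixed labor force, u_{t+1} = u_t + s·(1−u_t) − f·u_t = u_t·(1−s−f) + s.
Here 1−s−f = 0.501 and s = 0.020.
u_1 = 0.012000 × 0.501 + 0.020 = 0.026012.
u_2 = 0.026012 × 0.501 + 0.020 = 0.033032.
u_3 = 0.033032 × 0.501 + 0.020 = 0.036549.
u_4 = 0.036549 × 0.501 + 0.020 = 0.038311.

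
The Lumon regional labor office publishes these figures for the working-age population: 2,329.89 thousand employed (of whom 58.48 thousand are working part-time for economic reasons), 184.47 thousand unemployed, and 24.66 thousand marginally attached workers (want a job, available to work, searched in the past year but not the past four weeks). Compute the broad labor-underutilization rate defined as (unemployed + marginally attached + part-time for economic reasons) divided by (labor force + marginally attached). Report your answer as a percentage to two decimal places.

Broad underutilization rate ≈ 10.54%.

Labor force = 2,329.89 + 184.47 = 2,514.36 thousand.
Numerator = 184.47 + 24.66 + 58.48 = 267.61 thousand.
Denominator = 2,514.36 + 24.66 = 2,539.02 thousand.
Broad rate = 267.61 / 2,539.02 = 10.54%.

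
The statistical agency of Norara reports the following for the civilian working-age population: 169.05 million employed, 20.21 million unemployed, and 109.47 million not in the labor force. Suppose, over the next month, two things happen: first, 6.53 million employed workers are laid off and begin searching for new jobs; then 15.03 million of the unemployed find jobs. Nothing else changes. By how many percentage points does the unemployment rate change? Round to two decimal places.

The unemployment rate changes by −4.49 percentage points.

Initially, labor force = 169.05 + 20.21 = 189.26 million, so u = 20.21/189.26 = 10.68%.
After the first change, employed falls and unemployed rises by 6.53; labor force unchanged → E = 162.52, U = 26.74, labor force = 189.26 million.
After the second change, unemployed falls and employed rises by 15.03; labor force unchanged → E = 177.55, U = 11.71, labor force = 189.26 million.
New unemployment rate = 11.71 / 189.26 = 6.19%.
Change = 6.19% − 10.68% = −4.49 percentage points.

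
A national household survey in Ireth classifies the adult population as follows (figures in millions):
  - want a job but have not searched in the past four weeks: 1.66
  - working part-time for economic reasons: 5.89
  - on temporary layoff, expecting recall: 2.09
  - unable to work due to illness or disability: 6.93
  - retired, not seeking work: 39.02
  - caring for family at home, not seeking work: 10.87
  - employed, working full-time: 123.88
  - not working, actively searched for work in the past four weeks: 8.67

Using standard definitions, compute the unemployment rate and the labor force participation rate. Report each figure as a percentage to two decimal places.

Unemployment rate ≈ 7.66%; labor force participation rate ≈ 70.61%.

Employed = 5.89 + 123.88 = 129.77 million (anyone who worked, including part-time for economic reasons, counts as employed).
Unemployed = 2.09 + 8.67 = 10.76 million (jobless and actively searching, or on temporary layoff).
Labor force = 129.77 + 10.76 = 140.53 million.
Not in labor force = 1.66 + 6.93 + 39.02 + 10.87 = 58.48 million (those not working and not actively searching are outside the labor force — including those who want a job but have given up searching).
Civilian working-age population = 140.53 + 58.48 = 199.01 million.
Unemployment rate = 10.76 / 140.53 = 7.66%.
Labor force participation rate = 140.53 / 199.01 = 70.61%.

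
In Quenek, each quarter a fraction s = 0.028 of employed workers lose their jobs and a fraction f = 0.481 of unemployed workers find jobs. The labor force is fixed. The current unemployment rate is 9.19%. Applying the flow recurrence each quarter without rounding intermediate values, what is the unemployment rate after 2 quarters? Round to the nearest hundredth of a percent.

With a fixed labor force, u_{t+1} = u_t + s·(1−u_t) − f·u_t = u_t·(1−s−f) + s.
Here 1−s−f = 0.491 and s = 0.028.
u_1 = 0.091900 × 0.491 + 0.028 = 0.073123.
u_2 = 0.073123 × 0.491 + 0.028 = 0.063903.

Unemployment rate after two quarters ≈ 6.39%.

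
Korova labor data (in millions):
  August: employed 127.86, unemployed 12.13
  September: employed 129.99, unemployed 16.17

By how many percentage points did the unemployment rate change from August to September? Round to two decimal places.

August: labor force = 127.86 + 12.13 = 139.99; u = 12.13/139.99 = 8.66%.
September: labor force = 129.99 + 16.17 = 146.16; u = 16.17/146.16 = 11.06%.
Change = 11.06% − 8.66% = +2.40 pp.

The unemployment rate changed by +2.40 percentage points.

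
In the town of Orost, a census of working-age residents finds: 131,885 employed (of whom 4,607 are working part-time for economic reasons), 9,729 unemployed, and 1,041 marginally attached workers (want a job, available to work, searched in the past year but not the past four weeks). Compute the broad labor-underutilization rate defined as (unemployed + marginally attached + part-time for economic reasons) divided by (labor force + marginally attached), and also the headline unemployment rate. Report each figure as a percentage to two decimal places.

Broad underutilization rate ≈ 10.78%; headline unemployment rate ≈ 6.87%.

Labor force = 131,885 + 9,729 = 141,614.
Numerator = 9,729 + 1,041 + 4,607 = 15,377.
Denominator = 141,614 + 1,041 = 142,655.
Broad rate = 15,377 / 142,655 = 10.78%.
Headline unemployment rate = 9,729 / 141,614 = 6.87%.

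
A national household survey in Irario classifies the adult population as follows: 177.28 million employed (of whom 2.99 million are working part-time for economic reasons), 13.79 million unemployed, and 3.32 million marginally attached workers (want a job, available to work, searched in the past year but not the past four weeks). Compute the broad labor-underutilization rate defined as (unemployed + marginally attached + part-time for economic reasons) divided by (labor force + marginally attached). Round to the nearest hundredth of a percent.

Broad underutilization rate ≈ 10.34%.

Labor force = 177.28 + 13.79 = 191.07 million.
Numerator = 13.79 + 3.32 + 2.99 = 20.10 million.
Denominator = 191.07 + 3.32 = 194.39 million.
Broad rate = 20.10 / 194.39 = 10.34%.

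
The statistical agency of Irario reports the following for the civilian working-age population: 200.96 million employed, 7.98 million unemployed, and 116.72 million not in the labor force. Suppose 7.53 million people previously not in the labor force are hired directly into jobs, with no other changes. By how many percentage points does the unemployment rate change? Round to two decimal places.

Initially, labor force = 200.96 + 7.98 = 208.94 million, so u = 7.98/208.94 = 3.82%.
After the change, employed and labor force both rise by 7.53; unemployed unchanged → E = 208.49, U = 7.98, labor force = 216.47 million.
New unemployment rate = 7.98 / 216.47 = 3.69%.
Change = 3.69% − 3.82% = −0.13 percentage points.

The unemployment rate changes by −0.13 percentage points.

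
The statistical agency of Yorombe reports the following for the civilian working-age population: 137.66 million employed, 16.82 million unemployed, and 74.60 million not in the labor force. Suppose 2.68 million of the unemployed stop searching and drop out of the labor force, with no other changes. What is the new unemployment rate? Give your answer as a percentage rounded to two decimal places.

Initially, labor force = 137.66 + 16.82 = 154.48 million, so u = 16.82/154.48 = 10.89%.
After the change, unemployed and labor force both fall by 2.68 → E = 137.66, U = 14.14, labor force = 151.80 million.
New unemployment rate = 14.14 / 151.80 = 9.31%.

New unemployment rate ≈ 9.31%.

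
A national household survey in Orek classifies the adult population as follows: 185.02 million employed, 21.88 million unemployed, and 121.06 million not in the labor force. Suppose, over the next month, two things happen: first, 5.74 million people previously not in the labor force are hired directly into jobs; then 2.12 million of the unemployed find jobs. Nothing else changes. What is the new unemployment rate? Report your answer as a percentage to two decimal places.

New unemployment rate ≈ 9.29%.

Initially, labor force = 185.02 + 21.88 = 206.90 million, so u = 21.88/206.90 = 10.58%.
After the first change, employed and labor force both rise by 5.74; unemployed unchanged → E = 190.76, U = 21.88, labor force = 212.64 million.
After the second change, unemployed falls and employed rises by 2.12; labor force unchanged → E = 192.88, U = 19.76, labor force = 212.64 million.
New unemployment rate = 19.76 / 212.64 = 9.29%.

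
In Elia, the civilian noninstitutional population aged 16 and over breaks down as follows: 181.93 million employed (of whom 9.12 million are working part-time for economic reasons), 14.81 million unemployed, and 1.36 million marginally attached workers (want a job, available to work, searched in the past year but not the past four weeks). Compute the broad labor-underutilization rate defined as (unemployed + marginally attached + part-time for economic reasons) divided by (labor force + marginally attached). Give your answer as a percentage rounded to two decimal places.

Labor force = 181.93 + 14.81 = 196.74 million.
Numerator = 14.81 + 1.36 + 9.12 = 25.29 million.
Denominator = 196.74 + 1.36 = 198.10 million.
Broad rate = 25.29 / 198.10 = 12.77%.

Broad underutilization rate ≈ 12.77%.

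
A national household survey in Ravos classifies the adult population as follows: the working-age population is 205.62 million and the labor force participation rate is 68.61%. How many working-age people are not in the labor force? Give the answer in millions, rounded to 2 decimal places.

About 64.54 million are not in the labor force.

Share not in the labor force = 1 − 0.6861 = 0.3139.
Not in labor force = 0.3139 × 205.62 ≈ 64.54 million.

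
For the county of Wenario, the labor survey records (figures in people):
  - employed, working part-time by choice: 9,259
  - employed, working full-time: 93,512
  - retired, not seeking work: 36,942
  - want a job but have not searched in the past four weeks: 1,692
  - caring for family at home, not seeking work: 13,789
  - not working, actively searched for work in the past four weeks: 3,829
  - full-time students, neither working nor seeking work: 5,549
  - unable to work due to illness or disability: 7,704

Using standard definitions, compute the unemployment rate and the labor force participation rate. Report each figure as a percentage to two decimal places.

Employed = 9,259 + 93,512 = 102,771.
Unemployed = 3,829.
Labor force = 102,771 + 3,829 = 106,600.
Not in labor force = 36,942 + 1,692 + 13,789 + 5,549 + 7,704 = 65,676 (those not working and not actively searching are outside the labor force — including those who want a job but have given up searching).
Civilian working-age population = 106,600 + 65,676 = 172,276.
Unemployment rate = 3,829 / 106,600 = 3.59%.
Labor force participation rate = 106,600 / 172,276 = 61.88%.

Unemployment rate ≈ 3.59%; labor force participation rate ≈ 61.88%.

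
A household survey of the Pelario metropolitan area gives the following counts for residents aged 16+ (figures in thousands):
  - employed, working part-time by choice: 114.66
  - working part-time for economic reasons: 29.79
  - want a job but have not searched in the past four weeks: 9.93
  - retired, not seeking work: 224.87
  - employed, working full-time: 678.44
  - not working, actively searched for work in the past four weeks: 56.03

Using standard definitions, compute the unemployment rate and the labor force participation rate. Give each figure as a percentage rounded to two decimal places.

Employed = 114.66 + 29.79 + 678.44 = 822.89 thousand (anyone who worked, including part-time for economic reasons, counts as employed).
Unemployed = 56.03 thousand.
Labor force = 822.89 + 56.03 = 878.92 thousand.
Not in labor force = 9.93 + 224.87 = 234.80 thousand (those not working and not actively searching are outside the labor force — including those who want a job but have given up searching).
Civilian working-age population = 878.92 + 234.80 = 1,113.72 thousand.
Unemployment rate = 56.03 / 878.92 = 6.37%.
Labor force participation rate = 878.92 / 1,113.72 = 78.92%.

Unemployment rate ≈ 6.37%; labor force participation rate ≈ 78.92%.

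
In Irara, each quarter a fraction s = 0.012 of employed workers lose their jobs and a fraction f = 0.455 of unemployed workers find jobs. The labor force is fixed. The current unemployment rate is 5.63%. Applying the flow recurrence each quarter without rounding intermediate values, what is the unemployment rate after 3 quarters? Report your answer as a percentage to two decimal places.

With a fixed labor force, u_{t+1} = u_t + s·(1−u_t) − f·u_t = u_t·(1−s−f) + s.
Here 1−s−f = 0.533 and s = 0.012.
u_1 = 0.056300 × 0.533 + 0.012 = 0.042008.
u_2 = 0.042008 × 0.533 + 0.012 = 0.034390.
u_3 = 0.034390 × 0.533 + 0.012 = 0.030330.

Unemployment rate after three quarters ≈ 3.03%.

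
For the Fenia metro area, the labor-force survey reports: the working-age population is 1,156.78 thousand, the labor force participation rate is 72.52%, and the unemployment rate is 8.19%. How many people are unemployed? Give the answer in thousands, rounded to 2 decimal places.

Labor force = 0.7252 × 1,156.78 = 838.90 thousand.
Unemployed = 0.0819 × 838.90 ≈ 68.71 thousand.

About 68.71 thousand are unemployed.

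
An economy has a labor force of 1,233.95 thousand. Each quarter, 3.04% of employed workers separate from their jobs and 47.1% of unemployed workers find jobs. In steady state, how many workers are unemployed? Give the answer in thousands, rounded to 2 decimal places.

Steady-state unemployment rate u* = s/(s+f) = 3.04/(3.04+47.1) = 0.060630.
Unemployed = u* × labor force = 0.060630 × 1,233.95 ≈ 74.81 thousand.

About 74.81 thousand are unemployed in steady state.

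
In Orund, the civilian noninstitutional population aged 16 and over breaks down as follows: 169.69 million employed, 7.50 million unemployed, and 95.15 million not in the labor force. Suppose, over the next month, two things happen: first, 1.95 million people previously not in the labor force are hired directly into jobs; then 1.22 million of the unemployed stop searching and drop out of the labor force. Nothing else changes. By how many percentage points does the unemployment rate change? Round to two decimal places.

The unemployment rate changes by −0.70 percentage points.

Initially, labor force = 169.69 + 7.50 = 177.19 million, so u = 7.50/177.19 = 4.23%.
After the first change, employed and labor force both rise by 1.95; unemployed unchanged → E = 171.64, U = 7.50, labor force = 179.14 million.
After the second change, unemployed and labor force both fall by 1.22 → E = 171.64, U = 6.28, labor force = 177.92 million.
New unemployment rate = 6.28 / 177.92 = 3.53%.
Change = 3.53% − 4.23% = −0.70 percentage points.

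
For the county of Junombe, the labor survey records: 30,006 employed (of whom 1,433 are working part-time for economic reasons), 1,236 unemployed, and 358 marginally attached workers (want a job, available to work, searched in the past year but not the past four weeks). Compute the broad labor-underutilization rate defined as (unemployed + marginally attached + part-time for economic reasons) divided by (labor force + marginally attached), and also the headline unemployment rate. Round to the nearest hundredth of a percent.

Broad underutilization rate ≈ 9.58%; headline unemployment rate ≈ 3.96%.

Labor force = 30,006 + 1,236 = 31,242.
Numerator = 1,236 + 358 + 1,433 = 3,027.
Denominator = 31,242 + 358 = 31,600.
Broad rate = 3,027 / 31,600 = 9.58%.
Headline unemployment rate = 1,236 / 31,242 = 3.96%.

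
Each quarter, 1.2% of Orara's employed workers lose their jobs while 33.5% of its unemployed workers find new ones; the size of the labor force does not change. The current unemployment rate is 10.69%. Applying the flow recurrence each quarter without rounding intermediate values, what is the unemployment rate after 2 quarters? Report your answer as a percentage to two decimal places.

Unemployment rate after two quarters ≈ 6.54%.

With a fixed labor force, u_{t+1} = u_t + s·(1−u_t) − f·u_t = u_t·(1−s−f) + s.
Here 1−s−f = 0.653 and s = 0.012.
u_1 = 0.106900 × 0.653 + 0.012 = 0.081806.
u_2 = 0.081806 × 0.653 + 0.012 = 0.065419.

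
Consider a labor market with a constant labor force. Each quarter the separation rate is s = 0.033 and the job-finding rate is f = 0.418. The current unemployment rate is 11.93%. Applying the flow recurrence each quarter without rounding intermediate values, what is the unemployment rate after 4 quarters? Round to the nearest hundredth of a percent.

With a fixed labor force, u_{t+1} = u_t + s·(1−u_t) − f·u_t = u_t·(1−s−f) + s.
Here 1−s−f = 0.549 and s = 0.033.
u_1 = 0.119300 × 0.549 + 0.033 = 0.098496.
u_2 = 0.098496 × 0.549 + 0.033 = 0.087074.
u_3 = 0.087074 × 0.549 + 0.033 = 0.080804.
u_4 = 0.080804 × 0.549 + 0.033 = 0.077361.

Unemployment rate after four quarters ≈ 7.74%.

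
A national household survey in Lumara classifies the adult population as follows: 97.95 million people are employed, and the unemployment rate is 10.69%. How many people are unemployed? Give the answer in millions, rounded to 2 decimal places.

Let U be the number unemployed. The labor force is E + U, and U/(E+U) = 0.1069.
So U = 0.1069 × 97.95 / (1 − 0.1069) = 10.4709 / 0.8931 ≈ 11.72 million.

About 11.72 million are unemployed.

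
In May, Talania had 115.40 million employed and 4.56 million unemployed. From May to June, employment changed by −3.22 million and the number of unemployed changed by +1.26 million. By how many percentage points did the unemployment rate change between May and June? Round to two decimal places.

May: labor force = 115.40 + 4.56 = 119.96; u = 4.56/119.96 = 3.80%.
June: labor force = 112.18 + 5.82 = 118.00; u = 5.82/118.00 = 4.93%.
Change = 4.93% − 3.80% = +1.13 pp.

The unemployment rate changed by +1.13 percentage points.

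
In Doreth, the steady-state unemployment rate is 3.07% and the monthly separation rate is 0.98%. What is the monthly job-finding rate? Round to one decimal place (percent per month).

Job-finding rate ≈ 30.9% per month.

From u* = s/(s+f): f = s·(1−u)/u.
f = 0.98 × (1 − 0.0307) / 0.0307 = 0.9499 / 0.0307 ≈ 30.9% per month.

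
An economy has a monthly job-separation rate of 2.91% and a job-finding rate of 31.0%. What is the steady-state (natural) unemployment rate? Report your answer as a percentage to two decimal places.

At steady state the flows balance: s·E = f·U, so U/(E+U) = s/(s+f).
u* = 2.91 / (2.91 + 31.0) = 2.91 / 33.91 = 8.58%.

Steady-state unemployment rate ≈ 8.58%.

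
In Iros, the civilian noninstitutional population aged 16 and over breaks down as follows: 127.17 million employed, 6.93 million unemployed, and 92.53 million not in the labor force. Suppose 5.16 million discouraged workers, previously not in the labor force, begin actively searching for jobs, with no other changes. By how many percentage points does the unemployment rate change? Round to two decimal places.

The unemployment rate changes by +3.51 percentage points.

Initially, labor force = 127.17 + 6.93 = 134.10 million, so u = 6.93/134.10 = 5.17%.
After the change, unemployed and labor force both rise by 5.16 → E = 127.17, U = 12.09, labor force = 139.26 million.
New unemployment rate = 12.09 / 139.26 = 8.68%.
Change = 8.68% − 5.17% = +3.51 percentage points.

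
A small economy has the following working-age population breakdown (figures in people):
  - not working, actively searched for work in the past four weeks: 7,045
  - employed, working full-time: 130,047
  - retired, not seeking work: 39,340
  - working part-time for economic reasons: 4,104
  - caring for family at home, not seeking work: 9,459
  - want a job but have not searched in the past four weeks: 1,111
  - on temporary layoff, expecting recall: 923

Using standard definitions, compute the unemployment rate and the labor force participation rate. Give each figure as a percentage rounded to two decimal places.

Unemployment rate ≈ 5.61%; labor force participation rate ≈ 74.01%.

Employed = 130,047 + 4,104 = 134,151 (anyone who worked, including part-time for economic reasons, counts as employed).
Unemployed = 7,045 + 923 = 7,968 (jobless and actively searching, or on temporary layoff).
Labor force = 134,151 + 7,968 = 142,119.
Not in labor force = 39,340 + 9,459 + 1,111 = 49,910 (those not working and not actively searching are outside the labor force — including those who want a job but have given up searching).
Civilian working-age population = 142,119 + 49,910 = 192,029.
Unemployment rate = 7,968 / 142,119 = 5.61%.
Labor force participation rate = 142,119 / 192,029 = 74.01%.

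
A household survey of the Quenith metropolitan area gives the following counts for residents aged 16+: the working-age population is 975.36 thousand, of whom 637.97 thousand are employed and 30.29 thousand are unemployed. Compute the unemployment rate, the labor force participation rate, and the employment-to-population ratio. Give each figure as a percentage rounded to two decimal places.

Unemployment rate ≈ 4.53%; labor force participation rate ≈ 68.51%; employment-population ratio ≈ 65.41%.

Labor force = employed + unemployed = 637.97 + 30.29 = 668.26 thousand.
Unemployment rate = 30.29 / 668.26 = 4.53%.
Labor force participation rate = 668.26 / 975.36 = 68.51%.
Employment-population ratio = 637.97 / 975.36 = 65.41%.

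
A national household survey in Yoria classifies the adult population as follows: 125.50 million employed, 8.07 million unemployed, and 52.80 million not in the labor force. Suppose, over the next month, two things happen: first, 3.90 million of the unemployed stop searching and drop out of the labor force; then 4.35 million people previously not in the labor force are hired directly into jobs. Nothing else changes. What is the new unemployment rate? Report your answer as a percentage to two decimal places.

Initially, labor force = 125.50 + 8.07 = 133.57 million, so u = 8.07/133.57 = 6.04%.
After the first change, unemployed and labor force both fall by 3.90 → E = 125.50, U = 4.17, labor force = 129.67 million.
After the second change, employed and labor force both rise by 4.35; unemployed unchanged → E = 129.85, U = 4.17, labor force = 134.02 million.
New unemployment rate = 4.17 / 134.02 = 3.11%.

New unemployment rate ≈ 3.11%.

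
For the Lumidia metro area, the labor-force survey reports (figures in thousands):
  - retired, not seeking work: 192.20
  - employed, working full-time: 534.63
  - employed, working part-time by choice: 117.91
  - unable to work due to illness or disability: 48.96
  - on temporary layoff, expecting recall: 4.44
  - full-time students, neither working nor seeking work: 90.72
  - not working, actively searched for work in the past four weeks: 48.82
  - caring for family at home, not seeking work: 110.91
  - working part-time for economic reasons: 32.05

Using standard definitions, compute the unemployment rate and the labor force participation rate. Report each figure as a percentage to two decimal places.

Employed = 534.63 + 117.91 + 32.05 = 684.59 thousand (anyone who worked, including part-time for economic reasons, counts as employed).
Unemployed = 4.44 + 48.82 = 53.26 thousand (jobless and actively searching, or on temporary layoff).
Labor force = 684.59 + 53.26 = 737.85 thousand.
Not in labor force = 192.20 + 48.96 + 90.72 + 110.91 = 442.79 thousand (those not working and not actively searching are outside the labor force).
Civilian working-age population = 737.85 + 442.79 = 1,180.64 thousand.
Unemployment rate = 53.26 / 737.85 = 7.22%.
Labor force participation rate = 737.85 / 1,180.64 = 62.50%.

Unemployment rate ≈ 7.22%; labor force participation rate ≈ 62.50%.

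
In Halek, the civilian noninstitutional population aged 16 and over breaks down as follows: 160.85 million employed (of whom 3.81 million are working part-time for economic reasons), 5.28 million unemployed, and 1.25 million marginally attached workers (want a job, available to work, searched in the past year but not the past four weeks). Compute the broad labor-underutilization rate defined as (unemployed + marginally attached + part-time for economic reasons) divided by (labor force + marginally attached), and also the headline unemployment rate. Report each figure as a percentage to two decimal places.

Labor force = 160.85 + 5.28 = 166.13 million.
Numerator = 5.28 + 1.25 + 3.81 = 10.34 million.
Denominator = 166.13 + 1.25 = 167.38 million.
Broad rate = 10.34 / 167.38 = 6.18%.
Headline unemployment rate = 5.28 / 166.13 = 3.18%.

Broad underutilization rate ≈ 6.18%; headline unemployment rate ≈ 3.18%.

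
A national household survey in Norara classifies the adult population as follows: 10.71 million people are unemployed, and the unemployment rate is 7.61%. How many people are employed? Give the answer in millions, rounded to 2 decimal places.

Labor force = U / u = 10.71 / 0.0761 ≈ 140.74 million.
Employed = labor force − unemployed = 140.74 − 10.71 = 130.03 million.

About 130.03 million are employed.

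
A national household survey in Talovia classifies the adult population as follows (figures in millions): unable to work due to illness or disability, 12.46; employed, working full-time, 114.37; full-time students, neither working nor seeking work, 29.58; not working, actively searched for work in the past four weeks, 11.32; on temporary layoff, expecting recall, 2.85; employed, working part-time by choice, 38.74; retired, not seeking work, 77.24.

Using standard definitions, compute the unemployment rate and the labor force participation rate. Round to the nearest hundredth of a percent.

Unemployment rate ≈ 8.47%; labor force participation rate ≈ 58.38%.

Employed = 114.37 + 38.74 = 153.11 million.
Unemployed = 11.32 + 2.85 = 14.17 million (jobless and actively searching, or on temporary layoff).
Labor force = 153.11 + 14.17 = 167.28 million.
Not in labor force = 12.46 + 29.58 + 77.24 = 119.28 million (those not working and not actively searching are outside the labor force).
Civilian working-age population = 167.28 + 119.28 = 286.56 million.
Unemployment rate = 14.17 / 167.28 = 8.47%.
Labor force participation rate = 167.28 / 286.56 = 58.38%.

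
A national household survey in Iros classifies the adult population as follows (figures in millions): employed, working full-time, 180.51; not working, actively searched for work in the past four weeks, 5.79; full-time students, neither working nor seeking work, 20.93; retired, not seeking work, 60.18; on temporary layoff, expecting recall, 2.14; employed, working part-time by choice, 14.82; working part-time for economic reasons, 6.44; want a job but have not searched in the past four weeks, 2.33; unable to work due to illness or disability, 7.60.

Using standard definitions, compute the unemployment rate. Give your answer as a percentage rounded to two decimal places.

Unemployment rate ≈ 3.78%.

Employed = 180.51 + 14.82 + 6.44 = 201.77 million (anyone who worked, including part-time for economic reasons, counts as employed).
Unemployed = 5.79 + 2.14 = 7.93 million (jobless and actively searching, or on temporary layoff).
Labor force = 201.77 + 7.93 = 209.70 million.
Unemployment rate = 7.93 / 209.70 = 3.78%.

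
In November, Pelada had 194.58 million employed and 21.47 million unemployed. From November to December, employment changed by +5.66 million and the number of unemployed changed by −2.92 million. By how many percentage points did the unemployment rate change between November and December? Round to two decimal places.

November: labor force = 194.58 + 21.47 = 216.05; u = 21.47/216.05 = 9.94%.
December: labor force = 200.24 + 18.55 = 218.79; u = 18.55/218.79 = 8.48%.
Change = 8.48% − 9.94% = −1.46 pp.

The unemployment rate changed by −1.46 percentage points.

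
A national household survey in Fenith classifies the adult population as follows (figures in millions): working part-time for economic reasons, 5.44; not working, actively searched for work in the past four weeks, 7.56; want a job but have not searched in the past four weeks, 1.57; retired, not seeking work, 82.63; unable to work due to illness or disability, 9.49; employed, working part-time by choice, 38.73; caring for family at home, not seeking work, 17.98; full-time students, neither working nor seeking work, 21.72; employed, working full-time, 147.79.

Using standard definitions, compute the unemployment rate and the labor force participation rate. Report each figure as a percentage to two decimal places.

Unemployment rate ≈ 3.79%; labor force participation rate ≈ 59.93%.

Employed = 5.44 + 38.73 + 147.79 = 191.96 million (anyone who worked, including part-time for economic reasons, counts as employed).
Unemployed = 7.56 million.
Labor force = 191.96 + 7.56 = 199.52 million.
Not in labor force = 1.57 + 82.63 + 9.49 + 17.98 + 21.72 = 133.39 million (those not working and not actively searching are outside the labor force — including those who want a job but have given up searching).
Civilian working-age population = 199.52 + 133.39 = 332.91 million.
Unemployment rate = 7.56 / 199.52 = 3.79%.
Labor force participation rate = 199.52 / 332.91 = 59.93%.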